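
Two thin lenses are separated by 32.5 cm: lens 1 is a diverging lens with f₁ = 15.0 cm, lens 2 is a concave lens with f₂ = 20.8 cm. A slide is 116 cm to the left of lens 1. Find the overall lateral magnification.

f₁ = −15.0 cm (diverging).
Lens 1: 1/d_i1 = 1/(-15.0) − 1/(116) = -0.07529, so d_i1 = -13.28 cm; m₁ = −d_i1/d_o1 = +0.1145.
d_o2 = 32.5 − (-13.28) = 45.78 cm.
f₂ = −20.8 cm (diverging).
Lens 2: 1/d_i2 = 1/(-20.8) − 1/(45.78) = -0.06992, so d_i2 = -14.30 cm; m₂ = −d_i2/d_o2 = +0.3124.
m = m₁·m₂ = (+0.1145)(+0.3124) = +0.0358.

m = +0.0358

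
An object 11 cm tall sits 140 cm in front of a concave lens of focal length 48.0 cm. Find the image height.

2.81 cm

For a concave lens, f = -48.0 cm.
1/d_i = 1/f − 1/d_o = 1/(-48.00) − 1/(140) = -0.02798, so d_i = -35.74 cm.
m = −d_i/d_o = +0.2553.
|h_i| = |m|·h_o = 0.2553 × 11 = 2.81 cm. The image is virtual, upright and reduced, on the same side as the object.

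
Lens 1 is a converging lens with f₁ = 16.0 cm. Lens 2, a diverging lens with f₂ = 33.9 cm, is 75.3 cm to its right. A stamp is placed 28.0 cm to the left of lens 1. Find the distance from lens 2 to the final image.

Lens 1: 1/d_i1 = 1/f₁ − 1/d_o1 = 1/(16.0) − 1/(28.0) = 0.02679, so d_i1 = 37.33 cm.
The intermediate image is 37.33 cm to the right of lens 1, which is 75.3 − (37.33) = 37.97 cm to the left of lens 2, so d_o2 = +37.97 cm.
Lens 2 is diverging, so f₂ = −33.9 cm.
Lens 2: 1/d_i2 = 1/f₂ − 1/d_o2 = 1/(-33.9) − 1/(37.97) = -0.05584, so d_i2 = -17.9 cm.
The final image is virtual, 17.9 cm to the left of lens 2 (overall magnification ≈ -0.63).

17.9 cm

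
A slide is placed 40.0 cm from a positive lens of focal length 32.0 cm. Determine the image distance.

Lens equation: 1/d_i = 1/f − 1/d_o = 1/(32.00) − 1/(40.0) = 0.03125 − 0.02500 = 0.006250, so d_i = 160 cm.
The image is real, inverted and enlarged, on the far side of the lens.

160 cm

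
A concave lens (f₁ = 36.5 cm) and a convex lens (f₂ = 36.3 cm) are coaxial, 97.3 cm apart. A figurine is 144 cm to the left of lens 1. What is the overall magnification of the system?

f₁ = −36.5 cm (diverging).
Lens 1: 1/d_i1 = 1/(-36.5) − 1/(144) = -0.03434, so d_i1 = -29.12 cm; m₁ = −d_i1/d_o1 = +0.2022.
d_o2 = 97.3 − (-29.12) = 126.4 cm.
Lens 2: 1/d_i2 = 1/(36.3) − 1/(126.4) = 0.01964, so d_i2 = 50.92 cm; m₂ = −d_i2/d_o2 = -0.4029.
m = m₁·m₂ = (+0.2022)(-0.4029) = -0.0815.

m = -0.0815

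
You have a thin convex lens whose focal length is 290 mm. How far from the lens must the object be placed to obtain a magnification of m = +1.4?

82.9 mm

m = −d_i/d_o ⇒ d_i = −m·d_o.
1/f = 1/d_o + 1/d_i = 1/d_o − 1/(m·d_o) = (1 − 1/m)/d_o, so d_o = f(1 − 1/m) = (290.0)(1 − 1/(+1.4)) = 82.9 mm.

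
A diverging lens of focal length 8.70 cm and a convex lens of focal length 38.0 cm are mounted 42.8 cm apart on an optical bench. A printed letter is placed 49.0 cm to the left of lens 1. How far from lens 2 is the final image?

Lens 1 is diverging, so f₁ = −8.70 cm.
Lens 1: 1/d_i1 = 1/f₁ − 1/d_o1 = 1/(-8.70) − 1/(49.0) = -0.1354, so d_i1 = -7.388 cm.
The intermediate image is 7.388 cm to the left of lens 1 (virtual), which is 42.8 − (-7.388) = 50.19 cm to the left of lens 2, so d_o2 = +50.19 cm.
Lens 2: 1/d_i2 = 1/f₂ − 1/d_o2 = 1/(38.0) − 1/(50.19) = 0.006392, so d_i2 = 156 cm.
The final image is real, 156 cm to the right of lens 2 (overall magnification ≈ -0.47).

156 cm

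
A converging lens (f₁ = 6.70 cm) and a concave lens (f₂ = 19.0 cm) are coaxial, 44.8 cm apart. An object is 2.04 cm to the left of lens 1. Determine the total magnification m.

Lens 1: 1/d_i1 = 1/(6.70) − 1/(2.04) = -0.3409, so d_i1 = -2.933 cm; m₁ = −d_i1/d_o1 = +1.438.
d_o2 = 44.8 − (-2.933) = 47.73 cm.
f₂ = −19.0 cm (diverging).
Lens 2: 1/d_i2 = 1/(-19.0) − 1/(47.73) = -0.07358, so d_i2 = -13.59 cm; m₂ = −d_i2/d_o2 = +0.2847.
m = m₁·m₂ = (+1.438)(+0.2847) = +0.409.

m = +0.409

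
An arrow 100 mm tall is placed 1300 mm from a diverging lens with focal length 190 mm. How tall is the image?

For a diverging lens, f = -190 mm.
1/d_i = 1/f − 1/d_o = 1/(-190.0) − 1/(1300) = -0.006032, so d_i = -165.8 mm.
m = −d_i/d_o = +0.1275.
|h_i| = |m|·h_o = 0.1275 × 100 = 12.8 mm. The image is virtual, upright and reduced, on the same side as the object.

12.8 mm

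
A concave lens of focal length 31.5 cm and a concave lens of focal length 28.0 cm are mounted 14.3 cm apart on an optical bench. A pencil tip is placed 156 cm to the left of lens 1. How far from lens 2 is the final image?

Lens 1 is diverging, so f₁ = −31.5 cm.
Lens 1: 1/d_i1 = 1/f₁ − 1/d_o1 = 1/(-31.5) − 1/(156) = -0.03816, so d_i1 = -26.21 cm.
The intermediate image is 26.21 cm to the left of lens 1 (virtual), which is 14.3 − (-26.21) = 40.51 cm to the left of lens 2, so d_o2 = +40.51 cm.
Lens 2 is diverging, so f₂ = −28.0 cm.
Lens 2: 1/d_i2 = 1/f₂ − 1/d_o2 = 1/(-28.0) − 1/(40.51) = -0.06040, so d_i2 = -16.6 cm.
The final image is virtual, 16.6 cm to the left of lens 2 (overall magnification ≈ 0.069).

16.6 cm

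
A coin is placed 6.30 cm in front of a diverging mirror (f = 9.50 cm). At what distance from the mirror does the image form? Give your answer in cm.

3.79 cm

For a diverging mirror, f = -9.50 cm.
Mirror equation: 1/q = 1/f − 1/p = 1/(-9.500) − 1/(6.30) = -0.1053 − 0.1587 = -0.2640, so q = -3.79 cm.
The image is virtual, upright and reduced, behind the mirror.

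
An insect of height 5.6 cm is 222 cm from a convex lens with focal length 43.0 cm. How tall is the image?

1/d_i = 1/f − 1/d_o = 1/(43.00) − 1/(222) = 0.01875, so d_i = 53.33 cm.
m = −d_i/d_o = -0.2402.
|h_i| = |m|·h_o = 0.2402 × 5.6 = 1.35 cm. The image is real, inverted and reduced, on the far side of the lens.

1.35 cm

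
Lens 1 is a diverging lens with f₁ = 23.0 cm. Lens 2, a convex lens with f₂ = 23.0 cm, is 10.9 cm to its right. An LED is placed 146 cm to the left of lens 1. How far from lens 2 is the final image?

91.1 cm

Lens 1 is diverging, so f₁ = −23.0 cm.
Lens 1: 1/d_i1 = 1/f₁ − 1/d_o1 = 1/(-23.0) − 1/(146) = -0.05033, so d_i1 = -19.87 cm.
The intermediate image is 19.87 cm to the left of lens 1 (virtual), which is 10.9 − (-19.87) = 30.77 cm to the left of lens 2, so d_o2 = +30.77 cm.
Lens 2: 1/d_i2 = 1/f₂ − 1/d_o2 = 1/(23.0) − 1/(30.77) = 0.01098, so d_i2 = 91.1 cm.
The final image is real, 91.1 cm to the right of lens 2 (overall magnification ≈ -0.40).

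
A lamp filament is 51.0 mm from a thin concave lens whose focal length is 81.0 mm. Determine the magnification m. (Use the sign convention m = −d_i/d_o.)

For a concave lens, f = -81.0 mm.
1/d_i = 1/f − 1/d_o = 1/(-81.00) − 1/(51.0) = -0.03195, so d_i = -31.30 mm.
m = −d_i/d_o = −(-31.30)/(51.0) = +0.614.
The image is virtual, upright and reduced, on the same side as the object.

m = +0.614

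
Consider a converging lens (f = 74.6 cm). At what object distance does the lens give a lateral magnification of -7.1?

m = −d_i/d_o ⇒ d_i = −m·d_o.
1/f = 1/d_o + 1/d_i = 1/d_o − 1/(m·d_o) = (1 − 1/m)/d_o, so d_o = f(1 − 1/m) = (74.60)(1 − 1/(-7.1)) = 85.1 cm.

85.1 cm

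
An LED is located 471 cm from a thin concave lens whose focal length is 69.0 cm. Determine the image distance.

For a concave lens, f = -69.0 cm.
Thin-lens equation: 1/q = 1/f − 1/p = 1/(-69.00) − 1/(471) = -0.01449 − 0.002123 = -0.01662, so q = -60.2 cm.
The image is virtual, upright and reduced, on the same side as the object.

60.2 cm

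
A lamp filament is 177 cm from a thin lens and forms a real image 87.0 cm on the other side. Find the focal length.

f = 58.3 cm (converging)

Real image ⇒ d_i = +87.0 cm.
1/f = 1/d_o + 1/d_i = 1/(177) + 1/(87.0) = 0.01714, so f = 58.3 cm.
Since f is positive, the thin lens is converging.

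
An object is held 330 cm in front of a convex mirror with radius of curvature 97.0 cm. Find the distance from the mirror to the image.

f = R/2 = 97.0/2 = 48.50 cm; for a convex mirror, f = -48.50 cm.
Mirror equation: 1/d_i = 1/f − 1/d_o = 1/(-48.50) − 1/(330) = -0.02062 − 0.003030 = -0.02365, so d_i = -42.3 cm.
The image is virtual, upright and reduced, behind the mirror.

42.3 cm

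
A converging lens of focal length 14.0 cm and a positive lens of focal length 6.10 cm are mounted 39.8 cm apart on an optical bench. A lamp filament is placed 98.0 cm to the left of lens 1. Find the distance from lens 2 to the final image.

Lens 1: 1/d_i1 = 1/f₁ − 1/d_o1 = 1/(14.0) − 1/(98.0) = 0.06122, so d_i1 = 16.33 cm.
The intermediate image is 16.33 cm to the right of lens 1, which is 39.8 − (16.33) = 23.47 cm to the left of lens 2, so d_o2 = +23.47 cm.
Lens 2: 1/d_i2 = 1/f₂ − 1/d_o2 = 1/(6.10) − 1/(23.47) = 0.1213, so d_i2 = 8.24 cm.
The final image is real, 8.24 cm to the right of lens 2 (overall magnification ≈ 0.059).

8.24 cm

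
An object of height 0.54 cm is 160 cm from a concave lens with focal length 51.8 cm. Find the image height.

For a concave lens, f = -51.8 cm.
1/d_i = 1/f − 1/d_o = 1/(-51.80) − 1/(160) = -0.02556, so d_i = -39.13 cm.
m = −d_i/d_o = +0.2446.
|h_i| = |m|·h_o = 0.2446 × 0.54 = 0.132 cm. The image is virtual, upright and reduced, on the same side as the object.

0.132 cm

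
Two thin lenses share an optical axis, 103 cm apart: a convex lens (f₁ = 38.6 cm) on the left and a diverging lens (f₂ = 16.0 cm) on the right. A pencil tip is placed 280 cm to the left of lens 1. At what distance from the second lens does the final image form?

12.6 cm

Lens 1: 1/d_i1 = 1/f₁ − 1/d_o1 = 1/(38.6) − 1/(280) = 0.02234, so d_i1 = 44.77 cm.
The intermediate image is 44.77 cm to the right of lens 1, which is 103 − (44.77) = 58.23 cm to the left of lens 2, so d_o2 = +58.23 cm.
Lens 2 is diverging, so f₂ = −16.0 cm.
Lens 2: 1/d_i2 = 1/f₂ − 1/d_o2 = 1/(-16.0) − 1/(58.23) = -0.07967, so d_i2 = -12.6 cm.
The final image is virtual, 12.6 cm to the left of lens 2 (overall magnification ≈ -0.034).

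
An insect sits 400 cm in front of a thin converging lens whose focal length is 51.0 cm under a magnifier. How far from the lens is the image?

Lens equation: 1/s_i = 1/f − 1/s_o = 1/(51.00) − 1/(400) = 0.01961 − 0.002500 = 0.01711, so s_i = 58.5 cm.
The image is real, inverted and reduced, on the far side of the lens.

58.5 cm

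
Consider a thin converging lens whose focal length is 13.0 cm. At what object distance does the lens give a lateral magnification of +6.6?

m = −d_i/d_o ⇒ d_i = −m·d_o.
1/f = 1/d_o + 1/d_i = 1/d_o − 1/(m·d_o) = (1 − 1/m)/d_o, so d_o = f(1 − 1/m) = (13.00)(1 − 1/(+6.6)) = 11.0 cm.

11.0 cm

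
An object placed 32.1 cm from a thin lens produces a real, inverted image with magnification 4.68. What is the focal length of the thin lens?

m = −d_i/d_o ⇒ d_i = −m·d_o = −(-4.68)·(32.1) = 150.2 cm.
1/f = 1/d_o + 1/d_i = 1/(32.1) + 1/(150.2) = 0.03781, so f = 26.4 cm.
Since f is positive, the thin lens is converging.

f = 26.4 cm (converging)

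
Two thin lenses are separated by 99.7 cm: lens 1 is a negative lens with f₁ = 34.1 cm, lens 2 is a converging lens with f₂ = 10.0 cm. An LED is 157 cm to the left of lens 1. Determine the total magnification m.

m = -0.0152

f₁ = −34.1 cm (diverging).
Lens 1: 1/d_i1 = 1/(-34.1) − 1/(157) = -0.03569, so d_i1 = -28.02 cm; m₁ = −d_i1/d_o1 = +0.1785.
d_o2 = 99.7 − (-28.02) = 127.7 cm.
Lens 2: 1/d_i2 = 1/(10.0) − 1/(127.7) = 0.09217, so d_i2 = 10.85 cm; m₂ = −d_i2/d_o2 = -0.08496.
m = m₁·m₂ = (+0.1785)(-0.08496) = -0.0152.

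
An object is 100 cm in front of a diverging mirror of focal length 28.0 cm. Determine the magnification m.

For a diverging mirror, f = -28.0 cm.
1/d_i = 1/f − 1/d_o = 1/(-28.00) − 1/(100) = -0.04571, so d_i = -21.88 cm.
m = −d_i/d_o = −(-21.88)/(100) = +0.219.
The image is virtual, upright and reduced, behind the mirror.

m = +0.219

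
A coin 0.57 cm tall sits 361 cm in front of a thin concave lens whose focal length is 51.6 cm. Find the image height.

0.0713 cm

For a concave lens, f = -51.6 cm.
1/d_i = 1/f − 1/d_o = 1/(-51.60) − 1/(361) = -0.02215, so d_i = -45.15 cm.
m = −d_i/d_o = +0.1251.
|h_i| = |m|·h_o = 0.1251 × 0.57 = 0.0713 cm. The image is virtual, upright and reduced, on the same side as the object.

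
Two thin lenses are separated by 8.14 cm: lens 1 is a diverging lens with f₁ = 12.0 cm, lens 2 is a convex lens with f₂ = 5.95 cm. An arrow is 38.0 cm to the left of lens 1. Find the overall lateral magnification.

m = -0.126

f₁ = −12.0 cm (diverging).
Lens 1: 1/d_i1 = 1/(-12.0) − 1/(38.0) = -0.1096, so d_i1 = -9.120 cm; m₁ = −d_i1/d_o1 = +0.2400.
d_o2 = 8.14 − (-9.120) = 17.26 cm.
Lens 2: 1/d_i2 = 1/(5.95) − 1/(17.26) = 0.1101, so d_i2 = 9.080 cm; m₂ = −d_i2/d_o2 = -0.5261.
m = m₁·m₂ = (+0.2400)(-0.5261) = -0.126.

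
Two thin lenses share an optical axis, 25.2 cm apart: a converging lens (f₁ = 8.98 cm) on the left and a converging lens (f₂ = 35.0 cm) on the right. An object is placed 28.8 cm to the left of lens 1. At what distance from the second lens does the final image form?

18.6 cm

Lens 1: 1/d_i1 = 1/f₁ − 1/d_o1 = 1/(8.98) − 1/(28.8) = 0.07664, so d_i1 = 13.05 cm.
The intermediate image is 13.05 cm to the right of lens 1, which is 25.2 − (13.05) = 12.15 cm to the left of lens 2, so d_o2 = +12.15 cm.
Lens 2: 1/d_i2 = 1/f₂ − 1/d_o2 = 1/(35.0) − 1/(12.15) = -0.05373, so d_i2 = -18.6 cm.
The final image is virtual, 18.6 cm to the left of lens 2 (overall magnification ≈ -0.69).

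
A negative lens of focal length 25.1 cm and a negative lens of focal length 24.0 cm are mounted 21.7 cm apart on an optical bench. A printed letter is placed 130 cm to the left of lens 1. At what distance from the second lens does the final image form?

Lens 1 is diverging, so f₁ = −25.1 cm.
Lens 1: 1/d_i1 = 1/f₁ − 1/d_o1 = 1/(-25.1) − 1/(130) = -0.04753, so d_i1 = -21.04 cm.
The intermediate image is 21.04 cm to the left of lens 1 (virtual), which is 21.7 − (-21.04) = 42.74 cm to the left of lens 2, so d_o2 = +42.74 cm.
Lens 2 is diverging, so f₂ = −24.0 cm.
Lens 2: 1/d_i2 = 1/f₂ − 1/d_o2 = 1/(-24.0) − 1/(42.74) = -0.06506, so d_i2 = -15.4 cm.
The final image is virtual, 15.4 cm to the left of lens 2 (overall magnification ≈ 0.058).

15.4 cm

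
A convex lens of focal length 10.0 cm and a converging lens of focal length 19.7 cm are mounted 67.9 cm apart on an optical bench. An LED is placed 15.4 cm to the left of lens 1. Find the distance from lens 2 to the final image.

39.4 cm

Lens 1: 1/d_i1 = 1/f₁ − 1/d_o1 = 1/(10.0) − 1/(15.4) = 0.03506, so d_i1 = 28.52 cm.
The intermediate image is 28.52 cm to the right of lens 1, which is 67.9 − (28.52) = 39.38 cm to the left of lens 2, so d_o2 = +39.38 cm.
Lens 2: 1/d_i2 = 1/f₂ − 1/d_o2 = 1/(19.7) − 1/(39.38) = 0.02537, so d_i2 = 39.4 cm.
The final image is real, 39.4 cm to the right of lens 2 (overall magnification ≈ 1.9).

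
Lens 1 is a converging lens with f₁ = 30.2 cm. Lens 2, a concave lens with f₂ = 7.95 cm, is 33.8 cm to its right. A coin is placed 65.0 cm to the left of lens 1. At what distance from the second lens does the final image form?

12.3 cm

Lens 1: 1/d_i1 = 1/f₁ − 1/d_o1 = 1/(30.2) − 1/(65.0) = 0.01773, so d_i1 = 56.41 cm.
The intermediate image is 56.41 cm to the right of lens 1, which lies 22.61 cm to the right of lens 2 — a virtual object — so d_o2 = −22.61 cm.
Lens 2 is diverging, so f₂ = −7.95 cm.
Lens 2: 1/d_i2 = 1/f₂ − 1/d_o2 = 1/(-7.95) − 1/(-22.61) = -0.08156, so d_i2 = -12.3 cm.
The final image is virtual, 12.3 cm to the left of lens 2 (overall magnification ≈ 0.47).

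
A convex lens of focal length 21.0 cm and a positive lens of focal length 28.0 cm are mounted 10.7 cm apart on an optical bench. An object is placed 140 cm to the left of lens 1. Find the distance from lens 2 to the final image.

Lens 1: 1/d_i1 = 1/f₁ − 1/d_o1 = 1/(21.0) − 1/(140) = 0.04048, so d_i1 = 24.71 cm.
The intermediate image is 24.71 cm to the right of lens 1, which lies 14.01 cm to the right of lens 2 — a virtual object — so d_o2 = −14.01 cm.
Lens 2: 1/d_i2 = 1/f₂ − 1/d_o2 = 1/(28.0) − 1/(-14.01) = 0.1071, so d_i2 = 9.34 cm.
The final image is real, 9.34 cm to the right of lens 2 (overall magnification ≈ -0.12).

9.34 cm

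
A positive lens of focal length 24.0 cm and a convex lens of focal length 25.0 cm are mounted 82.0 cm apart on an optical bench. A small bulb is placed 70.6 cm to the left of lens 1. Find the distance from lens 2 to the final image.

Lens 1: 1/d_i1 = 1/f₁ − 1/d_o1 = 1/(24.0) − 1/(70.6) = 0.02750, so d_i1 = 36.36 cm.
The intermediate image is 36.36 cm to the right of lens 1, which is 82.0 − (36.36) = 45.64 cm to the left of lens 2, so d_o2 = +45.64 cm.
Lens 2: 1/d_i2 = 1/f₂ − 1/d_o2 = 1/(25.0) − 1/(45.64) = 0.01809, so d_i2 = 55.3 cm.
The final image is real, 55.3 cm to the right of lens 2 (overall magnification ≈ 0.62).

55.3 cm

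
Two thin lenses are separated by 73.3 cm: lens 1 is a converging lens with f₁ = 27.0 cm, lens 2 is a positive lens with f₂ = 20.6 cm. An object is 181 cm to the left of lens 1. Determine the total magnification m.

m = +0.172

Lens 1: 1/d_i1 = 1/(27.0) − 1/(181) = 0.03151, so d_i1 = 31.73 cm; m₁ = −d_i1/d_o1 = -0.1753.
d_o2 = 73.3 − (31.73) = 41.57 cm.
Lens 2: 1/d_i2 = 1/(20.6) − 1/(41.57) = 0.02449, so d_i2 = 40.84 cm; m₂ = −d_i2/d_o2 = -0.9824.
m = m₁·m₂ = (-0.1753)(-0.9824) = +0.172.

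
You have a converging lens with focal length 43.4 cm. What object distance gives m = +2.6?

26.7 cm

m = −d_i/d_o ⇒ d_i = −m·d_o.
1/f = 1/d_o + 1/d_i = 1/d_o − 1/(m·d_o) = (1 − 1/m)/d_o, so d_o = f(1 − 1/m) = (43.40)(1 − 1/(+2.6)) = 26.7 cm.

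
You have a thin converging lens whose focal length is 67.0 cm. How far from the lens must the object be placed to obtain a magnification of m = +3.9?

49.8 cm

m = −d_i/d_o ⇒ d_i = −m·d_o.
1/f = 1/d_o + 1/d_i = 1/d_o − 1/(m·d_o) = (1 − 1/m)/d_o, so d_o = f(1 − 1/m) = (67.00)(1 − 1/(+3.9)) = 49.8 cm.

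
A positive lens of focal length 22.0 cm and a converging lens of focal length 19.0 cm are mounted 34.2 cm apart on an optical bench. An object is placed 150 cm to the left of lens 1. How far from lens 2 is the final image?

15.1 cm

Lens 1: 1/d_i1 = 1/f₁ − 1/d_o1 = 1/(22.0) − 1/(150) = 0.03879, so d_i1 = 25.78 cm.
The intermediate image is 25.78 cm to the right of lens 1, which is 34.2 − (25.78) = 8.420 cm to the left of lens 2, so d_o2 = +8.420 cm.
Lens 2: 1/d_i2 = 1/f₂ − 1/d_o2 = 1/(19.0) − 1/(8.420) = -0.06613, so d_i2 = -15.1 cm.
The final image is virtual, 15.1 cm to the left of lens 2 (overall magnification ≈ -0.31).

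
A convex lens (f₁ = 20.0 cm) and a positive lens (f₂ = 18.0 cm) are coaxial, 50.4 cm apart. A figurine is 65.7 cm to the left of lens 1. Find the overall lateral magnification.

Lens 1: 1/d_i1 = 1/(20.0) − 1/(65.7) = 0.03478, so d_i1 = 28.75 cm; m₁ = −d_i1/d_o1 = -0.4376.
d_o2 = 50.4 − (28.75) = 21.65 cm.
Lens 2: 1/d_i2 = 1/(18.0) − 1/(21.65) = 0.009366, so d_i2 = 106.8 cm; m₂ = −d_i2/d_o2 = -4.932.
m = m₁·m₂ = (-0.4376)(-4.932) = +2.16.

m = +2.16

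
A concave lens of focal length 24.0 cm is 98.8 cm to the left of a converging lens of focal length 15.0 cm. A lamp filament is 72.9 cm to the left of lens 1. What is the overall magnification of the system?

f₁ = −24.0 cm (diverging).
Lens 1: 1/d_i1 = 1/(-24.0) − 1/(72.9) = -0.05538, so d_i1 = -18.06 cm; m₁ = −d_i1/d_o1 = +0.2477.
d_o2 = 98.8 − (-18.06) = 116.9 cm.
Lens 2: 1/d_i2 = 1/(15.0) − 1/(116.9) = 0.05811, so d_i2 = 17.21 cm; m₂ = −d_i2/d_o2 = -0.1472.
m = m₁·m₂ = (+0.2477)(-0.1472) = -0.0365.

m = -0.0365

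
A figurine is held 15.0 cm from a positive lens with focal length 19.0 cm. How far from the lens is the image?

71.2 cm

Thin-lens equation: 1/s_i = 1/f − 1/s_o = 1/(19.00) − 1/(15.0) = 0.05263 − 0.06667 = -0.01404, so s_i = -71.2 cm.
The image is virtual, upright and enlarged, on the same side as the object.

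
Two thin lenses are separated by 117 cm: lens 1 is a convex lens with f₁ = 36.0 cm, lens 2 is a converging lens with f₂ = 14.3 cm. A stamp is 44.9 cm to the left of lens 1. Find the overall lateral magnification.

Lens 1: 1/d_i1 = 1/(36.0) − 1/(44.9) = 0.005506, so d_i1 = 181.6 cm; m₁ = −d_i1/d_o1 = -4.045.
d_o2 = 117 − (181.6) = -64.60 cm (virtual object).
Lens 2: 1/d_i2 = 1/(14.3) − 1/(-64.60) = 0.08541, so d_i2 = 11.71 cm; m₂ = −d_i2/d_o2 = +0.1812.
m = m₁·m₂ = (-4.045)(+0.1812) = -0.733.

m = -0.733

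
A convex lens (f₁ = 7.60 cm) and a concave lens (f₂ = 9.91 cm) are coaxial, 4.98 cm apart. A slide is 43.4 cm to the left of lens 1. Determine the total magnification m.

Lens 1: 1/d_i1 = 1/(7.60) − 1/(43.4) = 0.1085, so d_i1 = 9.213 cm; m₁ = −d_i1/d_o1 = -0.2123.
d_o2 = 4.98 − (9.213) = -4.233 cm (virtual object).
f₂ = −9.91 cm (diverging).
Lens 2: 1/d_i2 = 1/(-9.91) − 1/(-4.233) = 0.1353, so d_i2 = 7.389 cm; m₂ = −d_i2/d_o2 = +1.746.
m = m₁·m₂ = (-0.2123)(+1.746) = -0.371.

m = -0.371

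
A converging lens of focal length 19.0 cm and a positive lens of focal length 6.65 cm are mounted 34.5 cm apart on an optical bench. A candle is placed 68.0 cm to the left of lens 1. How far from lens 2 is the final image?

36.5 cm

Lens 1: 1/d_i1 = 1/f₁ − 1/d_o1 = 1/(19.0) − 1/(68.0) = 0.03793, so d_i1 = 26.37 cm.
The intermediate image is 26.37 cm to the right of lens 1, which is 34.5 − (26.37) = 8.130 cm to the left of lens 2, so d_o2 = +8.130 cm.
Lens 2: 1/d_i2 = 1/f₂ − 1/d_o2 = 1/(6.65) − 1/(8.130) = 0.02737, so d_i2 = 36.5 cm.
The final image is real, 36.5 cm to the right of lens 2 (overall magnification ≈ 1.7).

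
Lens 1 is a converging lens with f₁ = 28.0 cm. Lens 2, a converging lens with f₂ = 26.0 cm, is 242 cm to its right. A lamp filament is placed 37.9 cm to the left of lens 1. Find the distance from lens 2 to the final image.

Lens 1: 1/d_i1 = 1/f₁ − 1/d_o1 = 1/(28.0) − 1/(37.9) = 0.009329, so d_i1 = 107.2 cm.
The intermediate image is 107.2 cm to the right of lens 1, which is 242 − (107.2) = 134.8 cm to the left of lens 2, so d_o2 = +134.8 cm.
Lens 2: 1/d_i2 = 1/f₂ − 1/d_o2 = 1/(26.0) − 1/(134.8) = 0.03104, so d_i2 = 32.2 cm.
The final image is real, 32.2 cm to the right of lens 2 (overall magnification ≈ 0.68).

32.2 cm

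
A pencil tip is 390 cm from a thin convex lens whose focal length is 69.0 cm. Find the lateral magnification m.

1/d_i = 1/f − 1/d_o = 1/(69.00) − 1/(390) = 0.01193, so d_i = 83.83 cm.
m = −d_i/d_o = −(83.83)/(390) = -0.215.
The image is real, inverted and reduced, on the far side of the lens.

m = -0.215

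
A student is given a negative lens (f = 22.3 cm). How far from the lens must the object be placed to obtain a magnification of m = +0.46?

For a negative lens, f = -22.3 cm.
m = −d_i/d_o ⇒ d_i = −m·d_o.
1/f = 1/d_o + 1/d_i = 1/d_o − 1/(m·d_o) = (1 − 1/m)/d_o, so d_o = f(1 − 1/m) = (-22.30)(1 − 1/(+0.46)) = 26.2 cm.

26.2 cm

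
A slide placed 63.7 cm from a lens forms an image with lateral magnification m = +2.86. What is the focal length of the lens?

f = 97.9 cm (converging)

m = −d_i/d_o ⇒ d_i = −m·d_o = −(+2.86)·(63.7) = -182.2 cm.
1/f = 1/d_o + 1/d_i = 1/(63.7) + 1/(-182.2) = 0.01021, so f = 97.9 cm.
Since f is positive, the lens is converging.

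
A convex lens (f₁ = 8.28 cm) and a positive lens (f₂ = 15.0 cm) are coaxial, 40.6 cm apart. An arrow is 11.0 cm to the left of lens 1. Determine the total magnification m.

Lens 1: 1/d_i1 = 1/(8.28) − 1/(11.0) = 0.02986, so d_i1 = 33.49 cm; m₁ = −d_i1/d_o1 = -3.045.
d_o2 = 40.6 − (33.49) = 7.110 cm.
Lens 2: 1/d_i2 = 1/(15.0) − 1/(7.110) = -0.07398, so d_i2 = -13.52 cm; m₂ = −d_i2/d_o2 = +1.901.
m = m₁·m₂ = (-3.045)(+1.901) = -5.79.

m = -5.79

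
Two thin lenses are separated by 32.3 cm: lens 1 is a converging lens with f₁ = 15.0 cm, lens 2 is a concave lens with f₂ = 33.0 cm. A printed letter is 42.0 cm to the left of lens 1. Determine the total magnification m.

m = -0.437

Lens 1: 1/d_i1 = 1/(15.0) − 1/(42.0) = 0.04286, so d_i1 = 23.33 cm; m₁ = −d_i1/d_o1 = -0.5555.
d_o2 = 32.3 − (23.33) = 8.970 cm.
f₂ = −33.0 cm (diverging).
Lens 2: 1/d_i2 = 1/(-33.0) − 1/(8.970) = -0.1418, so d_i2 = -7.053 cm; m₂ = −d_i2/d_o2 = +0.7863.
m = m₁·m₂ = (-0.5555)(+0.7863) = -0.437.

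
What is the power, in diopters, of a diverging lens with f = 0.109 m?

For a diverging lens, f = −0.109 m.
P = 1/f = 1/(-0.109 m) = -9.17 D.

P = -9.17 D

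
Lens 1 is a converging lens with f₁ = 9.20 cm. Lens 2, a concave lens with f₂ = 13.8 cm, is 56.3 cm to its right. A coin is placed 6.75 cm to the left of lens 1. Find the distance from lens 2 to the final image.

Lens 1: 1/d_i1 = 1/f₁ − 1/d_o1 = 1/(9.20) − 1/(6.75) = -0.03945, so d_i1 = -25.35 cm.
The intermediate image is 25.35 cm to the left of lens 1 (virtual), which is 56.3 − (-25.35) = 81.65 cm to the left of lens 2, so d_o2 = +81.65 cm.
Lens 2 is diverging, so f₂ = −13.8 cm.
Lens 2: 1/d_i2 = 1/f₂ − 1/d_o2 = 1/(-13.8) − 1/(81.65) = -0.08471, so d_i2 = -11.8 cm.
The final image is virtual, 11.8 cm to the left of lens 2 (overall magnification ≈ 0.54).

11.8 cm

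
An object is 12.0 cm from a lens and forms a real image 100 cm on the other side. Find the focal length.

Real image ⇒ d_i = +100 cm.
1/f = 1/d_o + 1/d_i = 1/(12.0) + 1/(100) = 0.09333, so f = 10.7 cm.
Since f is positive, the lens is converging.

f = 10.7 cm (converging)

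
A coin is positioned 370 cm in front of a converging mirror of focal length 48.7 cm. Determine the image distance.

Mirror equation: 1/d_i = 1/f − 1/d_o = 1/(48.70) − 1/(370) = 0.02053 − 0.002703 = 0.01783, so d_i = 56.1 cm.
The image is real, inverted and reduced, in front of the mirror.

56.1 cm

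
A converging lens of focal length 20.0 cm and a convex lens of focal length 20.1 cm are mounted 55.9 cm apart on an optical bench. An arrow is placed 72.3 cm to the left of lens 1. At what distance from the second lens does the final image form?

Lens 1: 1/d_i1 = 1/f₁ − 1/d_o1 = 1/(20.0) − 1/(72.3) = 0.03617, so d_i1 = 27.65 cm.
The intermediate image is 27.65 cm to the right of lens 1, which is 55.9 − (27.65) = 28.25 cm to the left of lens 2, so d_o2 = +28.25 cm.
Lens 2: 1/d_i2 = 1/f₂ − 1/d_o2 = 1/(20.1) − 1/(28.25) = 0.01435, so d_i2 = 69.7 cm.
The final image is real, 69.7 cm to the right of lens 2 (overall magnification ≈ 0.94).

69.7 cm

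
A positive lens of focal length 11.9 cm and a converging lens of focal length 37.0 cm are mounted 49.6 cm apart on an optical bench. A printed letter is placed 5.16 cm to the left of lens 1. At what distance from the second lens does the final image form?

100 cm

Lens 1: 1/d_i1 = 1/f₁ − 1/d_o1 = 1/(11.9) − 1/(5.16) = -0.1098, so d_i1 = -9.110 cm.
The intermediate image is 9.110 cm to the left of lens 1 (virtual), which is 49.6 − (-9.110) = 58.71 cm to the left of lens 2, so d_o2 = +58.71 cm.
Lens 2: 1/d_i2 = 1/f₂ − 1/d_o2 = 1/(37.0) − 1/(58.71) = 0.009994, so d_i2 = 100 cm.
The final image is real, 100 cm to the right of lens 2 (overall magnification ≈ -3.0).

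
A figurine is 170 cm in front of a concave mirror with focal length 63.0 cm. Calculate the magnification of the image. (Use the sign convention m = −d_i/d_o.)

1/d_i = 1/f − 1/d_o = 1/(63.00) − 1/(170) = 0.009991, so d_i = 100.1 cm.
m = −d_i/d_o = −(100.1)/(170) = -0.589.
The image is real, inverted and reduced, in front of the mirror.

m = -0.589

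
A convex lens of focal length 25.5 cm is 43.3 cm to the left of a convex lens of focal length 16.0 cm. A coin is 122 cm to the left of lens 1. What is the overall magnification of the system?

Lens 1: 1/d_i1 = 1/(25.5) − 1/(122) = 0.03102, so d_i1 = 32.24 cm; m₁ = −d_i1/d_o1 = -0.2643.
d_o2 = 43.3 − (32.24) = 11.06 cm.
Lens 2: 1/d_i2 = 1/(16.0) − 1/(11.06) = -0.02792, so d_i2 = -35.82 cm; m₂ = −d_i2/d_o2 = +3.239.
m = m₁·m₂ = (-0.2643)(+3.239) = -0.856.

m = -0.856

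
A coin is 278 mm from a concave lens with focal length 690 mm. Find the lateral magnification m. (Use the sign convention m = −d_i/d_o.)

m = +0.713

For a concave lens, f = -690 mm.
1/d_i = 1/f − 1/d_o = 1/(-690.0) − 1/(278) = -0.005046, so d_i = -198.2 mm.
m = −d_i/d_o = −(-198.2)/(278) = +0.713.
The image is virtual, upright and reduced, on the same side as the object.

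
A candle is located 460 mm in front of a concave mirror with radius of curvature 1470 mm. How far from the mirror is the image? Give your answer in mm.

f = R/2 = 1470/2 = 735.0 mm.
Mirror equation: 1/d_i = 1/f − 1/d_o = 1/(735.0) − 1/(460) = 0.001361 − 0.002174 = -0.0008134, so d_i = -1230 mm.
The image is virtual, upright and enlarged, behind the mirror.

1230 mm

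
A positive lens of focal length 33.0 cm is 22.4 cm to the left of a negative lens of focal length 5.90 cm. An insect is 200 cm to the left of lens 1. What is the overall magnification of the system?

Lens 1: 1/d_i1 = 1/(33.0) − 1/(200) = 0.02530, so d_i1 = 39.52 cm; m₁ = −d_i1/d_o1 = -0.1976.
d_o2 = 22.4 − (39.52) = -17.12 cm (virtual object).
f₂ = −5.90 cm (diverging).
Lens 2: 1/d_i2 = 1/(-5.90) − 1/(-17.12) = -0.1111, so d_i2 = -9.002 cm; m₂ = −d_i2/d_o2 = -0.5258.
m = m₁·m₂ = (-0.1976)(-0.5258) = +0.104.

m = +0.104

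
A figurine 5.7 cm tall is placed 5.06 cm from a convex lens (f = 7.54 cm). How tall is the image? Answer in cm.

17.3 cm

1/d_i = 1/f − 1/d_o = 1/(7.540) − 1/(5.06) = -0.06500, so d_i = -15.38 cm.
m = −d_i/d_o = +3.040.
|h_i| = |m|·h_o = 3.040 × 5.7 = 17.3 cm. The image is virtual, upright and enlarged, on the same side as the object.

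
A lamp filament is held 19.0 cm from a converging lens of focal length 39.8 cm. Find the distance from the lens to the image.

Lens equation: 1/s_i = 1/f − 1/s_o = 1/(39.80) − 1/(19.0) = 0.02513 − 0.05263 = -0.02751, so s_i = -36.4 cm.
The image is virtual, upright and enlarged, on the same side as the object.

36.4 cm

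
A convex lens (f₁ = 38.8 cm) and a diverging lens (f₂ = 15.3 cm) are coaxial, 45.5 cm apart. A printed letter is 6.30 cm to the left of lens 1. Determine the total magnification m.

Lens 1: 1/d_i1 = 1/(38.8) − 1/(6.30) = -0.1330, so d_i1 = -7.521 cm; m₁ = −d_i1/d_o1 = +1.194.
d_o2 = 45.5 − (-7.521) = 53.02 cm.
f₂ = −15.3 cm (diverging).
Lens 2: 1/d_i2 = 1/(-15.3) − 1/(53.02) = -0.08422, so d_i2 = -11.87 cm; m₂ = −d_i2/d_o2 = +0.2239.
m = m₁·m₂ = (+1.194)(+0.2239) = +0.267.

m = +0.267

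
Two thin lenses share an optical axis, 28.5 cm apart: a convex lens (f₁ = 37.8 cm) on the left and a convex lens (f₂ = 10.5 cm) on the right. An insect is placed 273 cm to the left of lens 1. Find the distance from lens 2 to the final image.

Lens 1: 1/d_i1 = 1/f₁ − 1/d_o1 = 1/(37.8) − 1/(273) = 0.02279, so d_i1 = 43.88 cm.
The intermediate image is 43.88 cm to the right of lens 1, which lies 15.38 cm to the right of lens 2 — a virtual object — so d_o2 = −15.38 cm.
Lens 2: 1/d_i2 = 1/f₂ − 1/d_o2 = 1/(10.5) − 1/(-15.38) = 0.1603, so d_i2 = 6.24 cm.
The final image is real, 6.24 cm to the right of lens 2 (overall magnification ≈ -0.065).

6.24 cm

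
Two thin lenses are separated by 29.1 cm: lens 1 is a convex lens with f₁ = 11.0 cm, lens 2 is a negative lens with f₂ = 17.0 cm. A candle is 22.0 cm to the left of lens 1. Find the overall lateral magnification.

m = -0.705

Lens 1: 1/d_i1 = 1/(11.0) − 1/(22.0) = 0.04545, so d_i1 = 22.00 cm; m₁ = −d_i1/d_o1 = -1.000.
d_o2 = 29.1 − (22.00) = 7.100 cm.
f₂ = −17.0 cm (diverging).
Lens 2: 1/d_i2 = 1/(-17.0) − 1/(7.100) = -0.1997, so d_i2 = -5.008 cm; m₂ = −d_i2/d_o2 = +0.7054.
m = m₁·m₂ = (-1.000)(+0.7054) = -0.705.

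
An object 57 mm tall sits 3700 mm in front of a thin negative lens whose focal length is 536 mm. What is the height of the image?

For a negative lens, f = -536 mm.
1/d_i = 1/f − 1/d_o = 1/(-536.0) − 1/(3700) = -0.002136, so d_i = -468.2 mm.
m = −d_i/d_o = +0.1265.
|h_i| = |m|·h_o = 0.1265 × 57 = 7.21 mm. The image is virtual, upright and reduced, on the same side as the object.

7.21 mm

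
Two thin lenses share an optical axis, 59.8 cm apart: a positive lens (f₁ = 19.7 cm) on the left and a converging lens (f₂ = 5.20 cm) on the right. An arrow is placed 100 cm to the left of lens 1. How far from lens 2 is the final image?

6.10 cm

Lens 1: 1/d_i1 = 1/f₁ − 1/d_o1 = 1/(19.7) − 1/(100) = 0.04076, so d_i1 = 24.53 cm.
The intermediate image is 24.53 cm to the right of lens 1, which is 59.8 − (24.53) = 35.27 cm to the left of lens 2, so d_o2 = +35.27 cm.
Lens 2: 1/d_i2 = 1/f₂ − 1/d_o2 = 1/(5.20) − 1/(35.27) = 0.1640, so d_i2 = 6.10 cm.
The final image is real, 6.10 cm to the right of lens 2 (overall magnification ≈ 0.042).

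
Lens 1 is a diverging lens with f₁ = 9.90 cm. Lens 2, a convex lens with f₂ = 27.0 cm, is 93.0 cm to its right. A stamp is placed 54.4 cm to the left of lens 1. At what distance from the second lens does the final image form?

36.8 cm

Lens 1 is diverging, so f₁ = −9.90 cm.
Lens 1: 1/d_i1 = 1/f₁ − 1/d_o1 = 1/(-9.90) − 1/(54.4) = -0.1194, so d_i1 = -8.376 cm.
The intermediate image is 8.376 cm to the left of lens 1 (virtual), which is 93.0 − (-8.376) = 101.4 cm to the left of lens 2, so d_o2 = +101.4 cm.
Lens 2: 1/d_i2 = 1/f₂ − 1/d_o2 = 1/(27.0) − 1/(101.4) = 0.02718, so d_i2 = 36.8 cm.
The final image is real, 36.8 cm to the right of lens 2 (overall magnification ≈ -0.056).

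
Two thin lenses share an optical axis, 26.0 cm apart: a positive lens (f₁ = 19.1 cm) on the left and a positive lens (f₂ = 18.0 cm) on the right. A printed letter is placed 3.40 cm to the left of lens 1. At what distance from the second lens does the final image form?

Lens 1: 1/d_i1 = 1/f₁ − 1/d_o1 = 1/(19.1) − 1/(3.40) = -0.2418, so d_i1 = -4.136 cm.
The intermediate image is 4.136 cm to the left of lens 1 (virtual), which is 26.0 − (-4.136) = 30.14 cm to the left of lens 2, so d_o2 = +30.14 cm.
Lens 2: 1/d_i2 = 1/f₂ − 1/d_o2 = 1/(18.0) − 1/(30.14) = 0.02238, so d_i2 = 44.7 cm.
The final image is real, 44.7 cm to the right of lens 2 (overall magnification ≈ -1.8).

44.7 cm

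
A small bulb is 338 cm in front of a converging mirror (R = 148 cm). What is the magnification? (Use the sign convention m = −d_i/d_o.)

m = -0.280

f = R/2 = 148/2 = 74.00 cm.
1/d_i = 1/f − 1/d_o = 1/(74.00) − 1/(338) = 0.01055, so d_i = 94.74 cm.
m = −d_i/d_o = −(94.74)/(338) = -0.280.
The image is real, inverted and reduced, in front of the mirror.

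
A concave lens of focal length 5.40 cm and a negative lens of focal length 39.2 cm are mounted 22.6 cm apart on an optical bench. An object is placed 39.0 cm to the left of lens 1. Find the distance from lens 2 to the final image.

Lens 1 is diverging, so f₁ = −5.40 cm.
Lens 1: 1/d_i1 = 1/f₁ − 1/d_o1 = 1/(-5.40) − 1/(39.0) = -0.2108, so d_i1 = -4.743 cm.
The intermediate image is 4.743 cm to the left of lens 1 (virtual), which is 22.6 − (-4.743) = 27.34 cm to the left of lens 2, so d_o2 = +27.34 cm.
Lens 2 is diverging, so f₂ = −39.2 cm.
Lens 2: 1/d_i2 = 1/f₂ − 1/d_o2 = 1/(-39.2) − 1/(27.34) = -0.06209, so d_i2 = -16.1 cm.
The final image is virtual, 16.1 cm to the left of lens 2 (overall magnification ≈ 0.072).

16.1 cm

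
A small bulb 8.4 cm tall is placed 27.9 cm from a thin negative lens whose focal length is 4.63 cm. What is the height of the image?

1.20 cm

For a negative lens, f = -4.63 cm.
1/d_i = 1/f − 1/d_o = 1/(-4.630) − 1/(27.9) = -0.2518, so d_i = -3.971 cm.
m = −d_i/d_o = +0.1423.
|h_i| = |m|·h_o = 0.1423 × 8.4 = 1.20 cm. The image is virtual, upright and reduced, on the same side as the object.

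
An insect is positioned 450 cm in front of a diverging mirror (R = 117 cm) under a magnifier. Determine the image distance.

51.8 cm

f = R/2 = 117/2 = 58.50 cm; for a diverging mirror, f = -58.50 cm.
Mirror equation: 1/d_i = 1/f − 1/d_o = 1/(-58.50) − 1/(450) = -0.01709 − 0.002222 = -0.01932, so d_i = -51.8 cm.
The image is virtual, upright and reduced, behind the mirror.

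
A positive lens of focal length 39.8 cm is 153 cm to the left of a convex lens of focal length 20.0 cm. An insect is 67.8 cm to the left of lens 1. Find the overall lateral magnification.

m = +0.776

Lens 1: 1/d_i1 = 1/(39.8) − 1/(67.8) = 0.01038, so d_i1 = 96.37 cm; m₁ = −d_i1/d_o1 = -1.421.
d_o2 = 153 − (96.37) = 56.63 cm.
Lens 2: 1/d_i2 = 1/(20.0) − 1/(56.63) = 0.03234, so d_i2 = 30.92 cm; m₂ = −d_i2/d_o2 = -0.5460.
m = m₁·m₂ = (-1.421)(-0.5460) = +0.776.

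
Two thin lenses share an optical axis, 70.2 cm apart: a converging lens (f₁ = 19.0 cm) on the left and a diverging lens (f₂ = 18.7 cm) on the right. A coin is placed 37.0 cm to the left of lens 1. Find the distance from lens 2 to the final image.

11.7 cm

Lens 1: 1/d_i1 = 1/f₁ − 1/d_o1 = 1/(19.0) − 1/(37.0) = 0.02560, so d_i1 = 39.06 cm.
The intermediate image is 39.06 cm to the right of lens 1, which is 70.2 − (39.06) = 31.14 cm to the left of lens 2, so d_o2 = +31.14 cm.
Lens 2 is diverging, so f₂ = −18.7 cm.
Lens 2: 1/d_i2 = 1/f₂ − 1/d_o2 = 1/(-18.7) − 1/(31.14) = -0.08559, so d_i2 = -11.7 cm.
The final image is virtual, 11.7 cm to the left of lens 2 (overall magnification ≈ -0.40).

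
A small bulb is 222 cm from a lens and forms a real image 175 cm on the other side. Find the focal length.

f = 97.9 cm (converging)

Real image ⇒ d_i = +175 cm.
1/f = 1/d_o + 1/d_i = 1/(222) + 1/(175) = 0.01022, so f = 97.9 cm.
Since f is positive, the lens is converging.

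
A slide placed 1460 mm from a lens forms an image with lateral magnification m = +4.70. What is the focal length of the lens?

f = 1850 mm (converging)

m = −d_i/d_o ⇒ d_i = −m·d_o = −(+4.70)·(1460) = -6862 mm.
1/f = 1/d_o + 1/d_i = 1/(1460) + 1/(-6862) = 0.0005392, so f = 1850 mm.
Since f is positive, the lens is converging.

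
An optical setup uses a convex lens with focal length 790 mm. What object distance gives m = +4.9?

629 mm

m = −d_i/d_o ⇒ d_i = −m·d_o.
1/f = 1/d_o + 1/d_i = 1/d_o − 1/(m·d_o) = (1 − 1/m)/d_o, so d_o = f(1 − 1/m) = (790.0)(1 − 1/(+4.9)) = 629 mm.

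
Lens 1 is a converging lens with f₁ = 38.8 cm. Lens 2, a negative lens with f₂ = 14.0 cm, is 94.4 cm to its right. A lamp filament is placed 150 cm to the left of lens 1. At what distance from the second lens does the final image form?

Lens 1: 1/d_i1 = 1/f₁ − 1/d_o1 = 1/(38.8) − 1/(150) = 0.01911, so d_i1 = 52.34 cm.
The intermediate image is 52.34 cm to the right of lens 1, which is 94.4 − (52.34) = 42.06 cm to the left of lens 2, so d_o2 = +42.06 cm.
Lens 2 is diverging, so f₂ = −14.0 cm.
Lens 2: 1/d_i2 = 1/f₂ − 1/d_o2 = 1/(-14.0) − 1/(42.06) = -0.09520, so d_i2 = -10.5 cm.
The final image is virtual, 10.5 cm to the left of lens 2 (overall magnification ≈ -0.087).

10.5 cm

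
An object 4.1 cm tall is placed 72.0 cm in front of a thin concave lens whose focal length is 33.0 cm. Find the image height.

For a concave lens, f = -33.0 cm.
1/d_i = 1/f − 1/d_o = 1/(-33.00) − 1/(72.0) = -0.04419, so d_i = -22.63 cm.
m = −d_i/d_o = +0.3143.
|h_i| = |m|·h_o = 0.3143 × 4.1 = 1.29 cm. The image is virtual, upright and reduced, on the same side as the object.

1.29 cm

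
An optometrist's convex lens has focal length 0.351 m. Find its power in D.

P = +2.85 D

P = 1/f = 1/(0.351 m) = +2.85 D.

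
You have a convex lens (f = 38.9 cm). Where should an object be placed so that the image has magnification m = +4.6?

m = −d_i/d_o ⇒ d_i = −m·d_o.
1/f = 1/d_o + 1/d_i = 1/d_o − 1/(m·d_o) = (1 − 1/m)/d_o, so d_o = f(1 − 1/m) = (38.90)(1 − 1/(+4.6)) = 30.4 cm.

30.4 cm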